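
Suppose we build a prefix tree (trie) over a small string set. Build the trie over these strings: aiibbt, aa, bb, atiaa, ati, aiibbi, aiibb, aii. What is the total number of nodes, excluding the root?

Trace insertions, counting only characters that open a new branch:
  "aiibbt" → 6 new (a, i, i, b, b, t)
  "aa" → prefix "a" already present; 1 new (a)
  "bb" → 2 new (b, b)
  "atiaa" → prefix "a" already present; 4 new (t, i, a, a)
  "ati" → prefix "ati" already present; 0 new (none)
  "aiibbi" → prefix "aiibb" already present; 1 new (i)
  "aiibb" → prefix "aiibb" already present; 0 new (none)
  "aii" → prefix "aii" already present; 0 new (none)
Total nodes = 6 + 1 + 2 + 4 + 0 + 1 + 0 + 0 = 14

14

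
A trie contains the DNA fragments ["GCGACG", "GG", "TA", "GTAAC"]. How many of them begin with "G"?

3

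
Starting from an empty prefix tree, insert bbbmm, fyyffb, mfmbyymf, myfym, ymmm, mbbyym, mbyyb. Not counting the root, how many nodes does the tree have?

35

Trie structure (* marks end of a word):
(root)
├─ b
│  └─ b
│     └─ b
│        └─ m
│           └─ m *
├─ f
│  └─ y
│     └─ y
│        └─ f
│           └─ f
│              └─ b *
├─ m
│  ├─ b
│  │  ├─ b
│  │  │  └─ y
│  │  │     └─ y
│  │  │        └─ m *
│  │  └─ y
│  │     └─ y
│  │        └─ b *
│  ├─ f
│  │  └─ m
│  │     └─ b
│  │        └─ y
│  │           └─ y
│  │              └─ m
│  │                 └─ f *
│  └─ y
│     └─ f
│        └─ y
│           └─ m *
└─ y
   └─ m
      └─ m
         └─ m *
Counting every labelled node above: 35.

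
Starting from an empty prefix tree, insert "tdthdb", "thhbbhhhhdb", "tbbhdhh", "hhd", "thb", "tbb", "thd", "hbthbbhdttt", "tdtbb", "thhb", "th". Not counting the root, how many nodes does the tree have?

39

Trie structure (* marks end of a word):
(root)
├─ h
│  ├─ b
│  │  └─ t
│  │     └─ h
│  │        └─ b
│  │           └─ b
│  │              └─ h
│  │                 └─ d
│  │                    └─ t
│  │                       └─ t
│  │                          └─ t *
│  └─ h
│     └─ d *
└─ t
   ├─ b
   │  └─ b *
   │     └─ h
   │        └─ d
   │           └─ h
   │              └─ h *
   ├─ d
   │  └─ t
   │     ├─ b
   │     │  └─ b *
   │     └─ h
   │        └─ d
   │           └─ b *
   └─ h *
      ├─ b *
      ├─ d *
      └─ h
         └─ b *
            └─ b
               └─ h
                  └─ h
                     └─ h
                        └─ h
                           └─ d
                              └─ b *
Counting every labelled node above: 39.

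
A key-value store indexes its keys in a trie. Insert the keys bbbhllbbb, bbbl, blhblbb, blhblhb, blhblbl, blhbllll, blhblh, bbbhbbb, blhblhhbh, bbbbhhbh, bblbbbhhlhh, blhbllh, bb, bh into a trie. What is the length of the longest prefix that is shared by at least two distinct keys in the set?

6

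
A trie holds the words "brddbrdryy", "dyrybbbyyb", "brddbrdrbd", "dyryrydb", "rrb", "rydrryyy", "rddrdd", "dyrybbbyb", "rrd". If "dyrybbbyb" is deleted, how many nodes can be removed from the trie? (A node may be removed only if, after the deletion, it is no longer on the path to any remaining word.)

1

Walk "dyrybbbyb" from the leaf back toward the root, removing each node that no remaining word uses.
The suffix "b" (1 node) is used only by "dyrybbbyb"; the node for "dyrybbby" still has the child "y", so pruning stops there.
Nodes removed: 1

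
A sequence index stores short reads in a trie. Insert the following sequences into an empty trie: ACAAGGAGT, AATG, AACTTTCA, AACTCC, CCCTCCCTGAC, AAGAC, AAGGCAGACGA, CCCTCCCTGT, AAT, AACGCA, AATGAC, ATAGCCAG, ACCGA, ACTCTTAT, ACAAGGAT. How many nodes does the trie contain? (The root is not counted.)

For each word, the new-node count is its length minus the longest prefix already in the trie:
  "ACAAGGAGT" → 9 new (A, C, A, A, G, G, A, G, T)
  "AATG" → prefix "A" already present; 3 new (A, T, G)
  "AACTTTCA" → prefix "AA" already present; 6 new (C, T, T, T, C, A)
  "AACTCC" → prefix "AACT" already present; 2 new (C, C)
  "CCCTCCCTGAC" → 11 new (C, C, C, T, C, C, C, T, G, A, C)
  "AAGAC" → prefix "AA" already present; 3 new (G, A, C)
  "AAGGCAGACGA" → prefix "AAG" already present; 8 new (G, C, A, G, A, C, G, A)
  "CCCTCCCTGT" → prefix "CCCTCCCTG" already present; 1 new (T)
  "AAT" → prefix "AAT" already present; 0 new (none)
  "AACGCA" → prefix "AAC" already present; 3 new (G, C, A)
  "AATGAC" → prefix "AATG" already present; 2 new (A, C)
  "ATAGCCAG" → prefix "A" already present; 7 new (T, A, G, C, C, A, G)
  "ACCGA" → prefix "AC" already present; 3 new (C, G, A)
  "ACTCTTAT" → prefix "AC" already present; 6 new (T, C, T, T, A, T)
  "ACAAGGAT" → prefix "ACAAGGA" already present; 1 new (T)
Total nodes = 9 + 3 + 6 + 2 + 11 + 3 + 8 + 1 + 0 + 3 + 2 + 7 + 3 + 6 + 1 = 65

65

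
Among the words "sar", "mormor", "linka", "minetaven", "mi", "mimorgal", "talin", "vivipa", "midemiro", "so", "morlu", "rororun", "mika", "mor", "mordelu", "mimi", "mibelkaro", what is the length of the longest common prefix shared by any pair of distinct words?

3

Equivalently: take the maximum, over all pairs, of their longest common prefix length.
e.g. "mimi" and "mimorgal" share the prefix "mim" of length 3; no pair shares a longer one.
Longest shared-prefix length: 3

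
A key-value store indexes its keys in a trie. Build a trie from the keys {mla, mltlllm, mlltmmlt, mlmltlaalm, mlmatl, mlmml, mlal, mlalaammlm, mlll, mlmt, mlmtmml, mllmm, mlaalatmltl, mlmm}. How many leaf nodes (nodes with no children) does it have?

10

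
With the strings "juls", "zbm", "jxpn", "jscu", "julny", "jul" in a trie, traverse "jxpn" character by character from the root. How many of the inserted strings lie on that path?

Traverse "jxpn" character by character; count nodes along the way that are marked as word ends.
Prefixes of the query that are stored words: "jxpn"
Count: 1

1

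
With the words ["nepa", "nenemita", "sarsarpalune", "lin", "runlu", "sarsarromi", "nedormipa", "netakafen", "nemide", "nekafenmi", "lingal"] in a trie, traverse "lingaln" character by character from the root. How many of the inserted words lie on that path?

2

Traverse "lingaln" character by character; count nodes along the way that are marked as word ends.
Prefixes of the query that are stored words: "lin", "lingal"
Count: 2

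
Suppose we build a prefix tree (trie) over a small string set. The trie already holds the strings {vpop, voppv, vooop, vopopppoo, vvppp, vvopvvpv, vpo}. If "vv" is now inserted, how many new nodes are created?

0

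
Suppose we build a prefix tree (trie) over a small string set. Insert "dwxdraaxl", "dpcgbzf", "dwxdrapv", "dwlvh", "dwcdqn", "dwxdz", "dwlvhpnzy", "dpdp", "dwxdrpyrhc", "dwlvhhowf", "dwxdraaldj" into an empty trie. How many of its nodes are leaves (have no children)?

10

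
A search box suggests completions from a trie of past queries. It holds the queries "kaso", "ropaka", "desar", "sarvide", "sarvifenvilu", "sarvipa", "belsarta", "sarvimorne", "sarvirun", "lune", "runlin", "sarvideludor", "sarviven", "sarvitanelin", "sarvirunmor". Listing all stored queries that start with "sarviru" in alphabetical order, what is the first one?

sarvirun

DFS of the "sarviru" subtree visits, in order: "sarvirun", "sarvirunmor"
Position 1: sarvirun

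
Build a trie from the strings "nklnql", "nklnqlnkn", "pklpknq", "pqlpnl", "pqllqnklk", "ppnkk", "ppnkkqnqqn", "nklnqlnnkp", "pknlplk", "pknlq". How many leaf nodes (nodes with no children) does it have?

8

A leaf is a node with no children — equivalently, the end of a word that is not a proper prefix of any other stored word.
Those words: "nklnqlnkn", "nklnqlnnkp", "pklpknq", "pknlplk", "pknlq", "ppnkkqnqqn", "pqllqnklk", "pqlpnl"
Leaf count: 8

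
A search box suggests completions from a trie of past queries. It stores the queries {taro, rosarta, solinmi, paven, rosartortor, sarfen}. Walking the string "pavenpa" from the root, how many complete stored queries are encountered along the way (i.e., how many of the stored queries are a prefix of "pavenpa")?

Walk "pavenpa" from the root; an end-of-word marker is hit whenever a stored word is a prefix of "pavenpa".
Prefixes of the query that are stored words: "paven"
Count: 1

1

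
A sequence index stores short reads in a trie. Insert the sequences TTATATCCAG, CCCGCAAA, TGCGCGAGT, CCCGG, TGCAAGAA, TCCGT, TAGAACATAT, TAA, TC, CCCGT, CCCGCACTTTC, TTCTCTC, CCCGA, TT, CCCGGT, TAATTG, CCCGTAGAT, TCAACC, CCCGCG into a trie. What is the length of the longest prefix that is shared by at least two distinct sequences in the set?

6

Look for the deepest trie node that still has at least two words in its subtree.
"CCCGCAAA" and "CCCGCACTTTC" agree on "CCCGCA" (6 characters) before diverging; nothing deeper is shared.
Longest shared-prefix length: 6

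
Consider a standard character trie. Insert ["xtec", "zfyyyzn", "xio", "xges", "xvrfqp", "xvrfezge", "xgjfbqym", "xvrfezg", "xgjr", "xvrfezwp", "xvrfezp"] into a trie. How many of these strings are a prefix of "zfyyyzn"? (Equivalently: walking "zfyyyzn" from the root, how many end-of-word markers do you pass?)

Traverse "zfyyyzn" character by character; count nodes along the way that are marked as word ends.
Prefixes of the query that are stored words: "zfyyyzn"
Count: 1

1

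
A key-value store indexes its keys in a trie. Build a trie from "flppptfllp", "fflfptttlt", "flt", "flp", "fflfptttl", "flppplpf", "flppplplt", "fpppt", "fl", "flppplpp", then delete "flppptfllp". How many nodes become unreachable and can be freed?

After clearing the end-marker at "flppptfllp", prune upward until reaching a node still needed by another word.
The suffix "tfllp" (5 nodes) is used only by "flppptfllp"; the node for "flppp" still has the child "l", so pruning stops there.
Nodes removed: 5

5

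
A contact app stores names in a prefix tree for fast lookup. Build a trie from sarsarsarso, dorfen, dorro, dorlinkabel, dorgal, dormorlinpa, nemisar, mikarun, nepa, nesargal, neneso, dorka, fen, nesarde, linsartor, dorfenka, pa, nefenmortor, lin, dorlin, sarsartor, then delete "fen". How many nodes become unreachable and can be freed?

3

Walk "fen" from the leaf back toward the root, removing each node that no remaining word uses.
No other word shares any prefix with "fen", so all 3 of its nodes go.
Nodes removed: 3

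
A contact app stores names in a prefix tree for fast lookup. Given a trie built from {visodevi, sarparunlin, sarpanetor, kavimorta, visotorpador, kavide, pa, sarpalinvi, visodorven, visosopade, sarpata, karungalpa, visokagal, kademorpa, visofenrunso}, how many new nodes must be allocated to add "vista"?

2

Walking "vista" from the root, the first 3 characters ("vis") follow existing edges; "t" is the first miss.
Each of the 2 remaining characters creates one node.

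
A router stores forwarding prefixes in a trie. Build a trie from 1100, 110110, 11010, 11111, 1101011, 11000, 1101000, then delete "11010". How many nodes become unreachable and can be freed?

A node on "11010"'s path can go only if nothing else ends at it or branches off below it.
Every node on "11010" is still needed (e.g. by "1101011"), so nothing is freed.
Nodes removed: 0

0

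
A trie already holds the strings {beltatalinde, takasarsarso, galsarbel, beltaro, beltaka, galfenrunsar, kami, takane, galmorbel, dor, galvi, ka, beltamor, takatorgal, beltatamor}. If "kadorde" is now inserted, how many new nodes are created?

5

The longest prefix of "kadorde" already in the trie is "ka" (length 2).
Each of the 5 remaining characters creates one node.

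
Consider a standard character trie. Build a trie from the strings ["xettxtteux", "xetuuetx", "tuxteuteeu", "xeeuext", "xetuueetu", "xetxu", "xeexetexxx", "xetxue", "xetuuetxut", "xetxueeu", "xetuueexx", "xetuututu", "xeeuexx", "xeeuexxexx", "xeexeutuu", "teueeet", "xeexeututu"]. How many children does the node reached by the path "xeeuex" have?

2

Follow the path "xeeuex" to its node, then look at its outgoing edges.
Distinct next characters after "xeeuex": t, x.
That node has 2 child edges.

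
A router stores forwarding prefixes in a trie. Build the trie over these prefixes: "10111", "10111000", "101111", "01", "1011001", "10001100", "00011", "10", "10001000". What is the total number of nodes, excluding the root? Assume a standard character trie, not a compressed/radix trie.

27

Trace insertions, counting only characters that open a new branch:
  "10111" → 5 new (1, 0, 1, 1, 1)
  "10111000" → prefix "10111" already present; 3 new (0, 0, 0)
  "101111" → prefix "10111" already present; 1 new (1)
  "01" → 2 new (0, 1)
  "1011001" → prefix "1011" already present; 3 new (0, 0, 1)
  "10001100" → prefix "10" already present; 6 new (0, 0, 1, 1, 0, 0)
  "00011" → prefix "0" already present; 4 new (0, 0, 1, 1)
  "10" → prefix "10" already present; 0 new (none)
  "10001000" → prefix "10001" already present; 3 new (0, 0, 0)
Total nodes = 5 + 3 + 1 + 2 + 3 + 6 + 4 + 0 + 3 = 27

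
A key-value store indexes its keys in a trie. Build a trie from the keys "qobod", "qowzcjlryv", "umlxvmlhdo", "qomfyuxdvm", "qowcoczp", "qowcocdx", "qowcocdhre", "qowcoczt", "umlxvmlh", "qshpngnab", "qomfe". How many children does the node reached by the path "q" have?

2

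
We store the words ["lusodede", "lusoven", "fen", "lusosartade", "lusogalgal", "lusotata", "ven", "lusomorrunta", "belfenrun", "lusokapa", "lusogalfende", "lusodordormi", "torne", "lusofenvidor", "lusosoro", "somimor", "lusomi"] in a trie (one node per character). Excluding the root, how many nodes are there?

91

Trace insertions, counting only characters that open a new branch:
  "lusodede" → 8 new (l, u, s, o, d, e, d, e)
  "lusoven" → prefix "luso" already present; 3 new (v, e, n)
  "fen" → 3 new (f, e, n)
  "lusosartade" → prefix "luso" already present; 7 new (s, a, r, t, a, d, e)
  "lusogalgal" → prefix "luso" already present; 6 new (g, a, l, g, a, l)
  "lusotata" → prefix "luso" already present; 4 new (t, a, t, a)
  "ven" → 3 new (v, e, n)
  "lusomorrunta" → prefix "luso" already present; 8 new (m, o, r, r, u, n, t, a)
  "belfenrun" → 9 new (b, e, l, f, e, n, r, u, n)
  "lusokapa" → prefix "luso" already present; 4 new (k, a, p, a)
  "lusogalfende" → prefix "lusogal" already present; 5 new (f, e, n, d, e)
  "lusodordormi" → prefix "lusod" already present; 7 new (o, r, d, o, r, m, i)
  "torne" → 5 new (t, o, r, n, e)
  "lusofenvidor" → prefix "luso" already present; 8 new (f, e, n, v, i, d, o, r)
  "lusosoro" → prefix "lusos" already present; 3 new (o, r, o)
  "somimor" → 7 new (s, o, m, i, m, o, r)
  "lusomi" → prefix "lusom" already present; 1 new (i)
Total nodes = 8 + 3 + 3 + 7 + 6 + 4 + 3 + 8 + 9 + 4 + 5 + 7 + 5 + 8 + 3 + 7 + 1 = 91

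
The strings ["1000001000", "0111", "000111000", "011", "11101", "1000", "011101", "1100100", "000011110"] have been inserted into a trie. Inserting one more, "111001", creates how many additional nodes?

2

Walking "111001" from the root, the first 4 characters ("1110") follow existing edges; "0" is the first miss.
New nodes needed: |"111001"| − 4 = 6 − 4 = 2.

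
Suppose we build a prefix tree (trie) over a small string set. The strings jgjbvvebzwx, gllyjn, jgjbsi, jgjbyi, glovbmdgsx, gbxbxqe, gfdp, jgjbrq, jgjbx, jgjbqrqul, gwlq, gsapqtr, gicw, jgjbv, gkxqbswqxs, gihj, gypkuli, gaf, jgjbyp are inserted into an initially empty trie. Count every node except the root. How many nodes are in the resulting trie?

For each word, the new-node count is its length minus the longest prefix already in the trie:
  "jgjbvvebzwx" → 11 new (j, g, j, b, v, v, e, b, z, w, x)
  "gllyjn" → 6 new (g, l, l, y, j, n)
  "jgjbsi" → prefix "jgjb" already present; 2 new (s, i)
  "jgjbyi" → prefix "jgjb" already present; 2 new (y, i)
  "glovbmdgsx" → prefix "gl" already present; 8 new (o, v, b, m, d, g, s, x)
  "gbxbxqe" → prefix "g" already present; 6 new (b, x, b, x, q, e)
  "gfdp" → prefix "g" already present; 3 new (f, d, p)
  "jgjbrq" → prefix "jgjb" already present; 2 new (r, q)
  "jgjbx" → prefix "jgjb" already present; 1 new (x)
  "jgjbqrqul" → prefix "jgjb" already present; 5 new (q, r, q, u, l)
  "gwlq" → prefix "g" already present; 3 new (w, l, q)
  "gsapqtr" → prefix "g" already present; 6 new (s, a, p, q, t, r)
  "gicw" → prefix "g" already present; 3 new (i, c, w)
  "jgjbv" → prefix "jgjbv" already present; 0 new (none)
  "gkxqbswqxs" → prefix "g" already present; 9 new (k, x, q, b, s, w, q, x, s)
  "gihj" → prefix "gi" already present; 2 new (h, j)
  "gypkuli" → prefix "g" already present; 6 new (y, p, k, u, l, i)
  "gaf" → prefix "g" already present; 2 new (a, f)
  "jgjbyp" → prefix "jgjby" already present; 1 new (p)
Total nodes = 11 + 6 + 2 + 2 + 8 + 6 + 3 + 2 + 1 + 5 + 3 + 6 + 3 + 0 + 9 + 2 + 6 + 2 + 1 = 78

78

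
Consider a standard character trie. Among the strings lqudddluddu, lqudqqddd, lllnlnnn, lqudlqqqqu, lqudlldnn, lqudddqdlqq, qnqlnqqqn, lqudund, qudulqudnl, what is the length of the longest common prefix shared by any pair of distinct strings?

6

Look for the deepest trie node that still has at least two words in its subtree.
"lqudddluddu" and "lqudddqdlqq" agree on "lquddd" (6 characters) before diverging; nothing deeper is shared.
Longest shared-prefix length: 6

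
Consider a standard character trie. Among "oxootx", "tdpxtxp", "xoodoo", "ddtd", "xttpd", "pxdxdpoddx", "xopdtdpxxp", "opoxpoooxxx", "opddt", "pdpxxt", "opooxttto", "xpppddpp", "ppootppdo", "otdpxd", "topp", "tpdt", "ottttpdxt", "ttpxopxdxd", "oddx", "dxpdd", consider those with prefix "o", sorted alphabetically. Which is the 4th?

Words with prefix "o", in lexicographic order: "oddx", "opddt", "opooxttto", "opoxpoooxxx", "otdpxd", "ottttpdxt", "oxootx"
Position 4: opoxpoooxxx

opoxpoooxxx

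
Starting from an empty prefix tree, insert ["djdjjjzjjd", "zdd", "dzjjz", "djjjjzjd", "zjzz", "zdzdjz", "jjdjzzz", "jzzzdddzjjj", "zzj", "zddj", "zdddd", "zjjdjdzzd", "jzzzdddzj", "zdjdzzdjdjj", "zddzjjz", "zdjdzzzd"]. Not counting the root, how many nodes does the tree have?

Count nodes per top-level branch (shared prefixes stored once):
  'd'-branch (djdjjjzjjd, djjjjzjd, dzjjz): 20 nodes
  'j'-branch (jjdjzzz, jzzzdddzj, jzzzdddzjjj): 17 nodes
  'z'-branch (zdd, zdddd, zddj, zddzjjz, zdjdzzdjdjj, zdjdzzzd, zdzdjz, zjjdjdzzd, zjzz, zzj): 37 nodes
Sum: 74

74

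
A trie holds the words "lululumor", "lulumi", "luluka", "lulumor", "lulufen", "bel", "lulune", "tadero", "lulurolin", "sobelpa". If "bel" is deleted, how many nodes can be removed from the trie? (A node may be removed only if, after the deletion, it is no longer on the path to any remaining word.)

3

After clearing the end-marker at "bel", prune upward until reaching a node still needed by another word.
No other word shares any prefix with "bel", so all 3 of its nodes go.
Nodes removed: 3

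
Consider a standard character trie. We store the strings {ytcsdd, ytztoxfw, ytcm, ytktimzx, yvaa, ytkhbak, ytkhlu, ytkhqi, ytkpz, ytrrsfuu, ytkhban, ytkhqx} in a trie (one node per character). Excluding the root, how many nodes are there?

40

Count nodes per top-level branch (shared prefixes stored once):
  'y'-branch (ytcm, ytcsdd, ytkhbak, ytkhban, ytkhlu, ytkhqi, ytkhqx, ytkpz, ytktimzx, ytrrsfuu, ytztoxfw, yvaa): 40 nodes
Sum: 40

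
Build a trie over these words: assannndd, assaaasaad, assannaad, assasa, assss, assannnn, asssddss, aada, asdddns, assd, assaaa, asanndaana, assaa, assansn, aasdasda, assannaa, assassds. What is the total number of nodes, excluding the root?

Insert word by word; a character creates a node only if that edge doesn't already exist:
  "assannndd" → 9 new (a, s, s, a, n, n, n, d, d)
  "assaaasaad" → prefix "assa" already present; 6 new (a, a, s, a, a, d)
  "assannaad" → prefix "assann" already present; 3 new (a, a, d)
  "assasa" → prefix "assa" already present; 2 new (s, a)
  "assss" → prefix "ass" already present; 2 new (s, s)
  "assannnn" → prefix "assannn" already present; 1 new (n)
  "asssddss" → prefix "asss" already present; 4 new (d, d, s, s)
  "aada" → prefix "a" already present; 3 new (a, d, a)
  "asdddns" → prefix "as" already present; 5 new (d, d, d, n, s)
  "assd" → prefix "ass" already present; 1 new (d)
  "assaaa" → prefix "assaaa" already present; 0 new (none)
  "asanndaana" → prefix "as" already present; 8 new (a, n, n, d, a, a, n, a)
  "assaa" → prefix "assaa" already present; 0 new (none)
  "assansn" → prefix "assan" already present; 2 new (s, n)
  "aasdasda" → prefix "aa" already present; 6 new (s, d, a, s, d, a)
  "assannaa" → prefix "assannaa" already present; 0 new (none)
  "assassds" → prefix "assas" already present; 3 new (s, d, s)
Total nodes = 9 + 6 + 3 + 2 + 2 + 1 + 4 + 3 + 5 + 1 + 0 + 8 + 0 + 2 + 6 + 0 + 3 = 55

55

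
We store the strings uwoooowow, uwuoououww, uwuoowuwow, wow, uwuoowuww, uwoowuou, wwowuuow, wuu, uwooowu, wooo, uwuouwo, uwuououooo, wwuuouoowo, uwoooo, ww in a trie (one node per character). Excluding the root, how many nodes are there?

59

Insert word by word; a character creates a node only if that edge doesn't already exist:
  "uwoooowow" → 9 new (u, w, o, o, o, o, w, o, w)
  "uwuoououww" → prefix "uw" already present; 8 new (u, o, o, u, o, u, w, w)
  "uwuoowuwow" → prefix "uwuoo" already present; 5 new (w, u, w, o, w)
  "wow" → 3 new (w, o, w)
  "uwuoowuww" → prefix "uwuoowuw" already present; 1 new (w)
  "uwoowuou" → prefix "uwoo" already present; 4 new (w, u, o, u)
  "wwowuuow" → prefix "w" already present; 7 new (w, o, w, u, u, o, w)
  "wuu" → prefix "w" already present; 2 new (u, u)
  "uwooowu" → prefix "uwooo" already present; 2 new (w, u)
  "wooo" → prefix "wo" already present; 2 new (o, o)
  "uwuouwo" → prefix "uwuo" already present; 3 new (u, w, o)
  "uwuououooo" → prefix "uwuou" already present; 5 new (o, u, o, o, o)
  "wwuuouoowo" → prefix "ww" already present; 8 new (u, u, o, u, o, o, w, o)
  "uwoooo" → prefix "uwoooo" already present; 0 new (none)
  "ww" → prefix "ww" already present; 0 new (none)
Total nodes = 9 + 8 + 5 + 3 + 1 + 4 + 7 + 2 + 2 + 2 + 3 + 5 + 8 + 0 + 0 = 59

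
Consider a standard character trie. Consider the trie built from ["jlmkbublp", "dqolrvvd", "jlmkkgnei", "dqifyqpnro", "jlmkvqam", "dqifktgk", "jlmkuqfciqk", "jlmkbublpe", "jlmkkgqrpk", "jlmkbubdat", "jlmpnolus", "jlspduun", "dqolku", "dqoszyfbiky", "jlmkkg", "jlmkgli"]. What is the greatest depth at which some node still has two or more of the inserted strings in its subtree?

The deepest shared node is where two words last agree before diverging.
e.g. "jlmkbublp" and "jlmkbublpe" share the prefix "jlmkbublp" of length 9; no pair shares a longer one.
Longest shared-prefix length: 9

9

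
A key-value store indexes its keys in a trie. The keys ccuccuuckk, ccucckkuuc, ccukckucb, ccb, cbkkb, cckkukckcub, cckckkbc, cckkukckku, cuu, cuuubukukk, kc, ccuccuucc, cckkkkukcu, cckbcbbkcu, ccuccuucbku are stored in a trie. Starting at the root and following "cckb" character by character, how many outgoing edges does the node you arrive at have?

1

Follow the path "cckb" to its node, then look at its outgoing edges.
Distinct next characters after "cckb": c.
That node has 1 child edge.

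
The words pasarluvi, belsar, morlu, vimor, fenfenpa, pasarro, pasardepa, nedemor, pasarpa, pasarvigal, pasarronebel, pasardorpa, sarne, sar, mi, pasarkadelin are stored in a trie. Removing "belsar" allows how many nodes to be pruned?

After clearing the end-marker at "belsar", prune upward until reaching a node still needed by another word.
No other word shares any prefix with "belsar", so all 6 of its nodes go.
Nodes removed: 6

6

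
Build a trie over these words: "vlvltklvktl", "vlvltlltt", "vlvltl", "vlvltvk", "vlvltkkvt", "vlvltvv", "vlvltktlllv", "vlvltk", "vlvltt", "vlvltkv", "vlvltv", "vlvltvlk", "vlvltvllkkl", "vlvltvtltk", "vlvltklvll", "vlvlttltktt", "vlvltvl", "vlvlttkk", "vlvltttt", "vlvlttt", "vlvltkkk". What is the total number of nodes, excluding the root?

50

Count nodes per top-level branch (shared prefixes stored once):
  'v'-branch (vlvltk, vlvltkkk, vlvltkkvt, vlvltklvktl, vlvltklvll, vlvltktlllv, vlvltkv, vlvltl, vlvltlltt, vlvltt, vlvlttkk, vlvlttltktt, vlvlttt, vlvltttt, vlvltv, vlvltvk, vlvltvl, vlvltvlk, vlvltvllkkl, vlvltvtltk, vlvltvv): 50 nodes
Sum: 50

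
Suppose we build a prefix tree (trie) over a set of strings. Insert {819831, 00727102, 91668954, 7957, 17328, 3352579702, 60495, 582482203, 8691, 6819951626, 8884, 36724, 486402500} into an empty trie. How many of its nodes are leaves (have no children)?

Leaves are exactly the stored words that no other stored word extends.
Those words: "00727102", "17328", "3352579702", "36724", "486402500", "582482203", "60495", "6819951626", "7957", "819831", "8691", "8884", "91668954"
Leaf count: 13

13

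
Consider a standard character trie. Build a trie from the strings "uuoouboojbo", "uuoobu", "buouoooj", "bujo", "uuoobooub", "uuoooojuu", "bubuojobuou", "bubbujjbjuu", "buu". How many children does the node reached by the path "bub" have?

The children of the "bub" node are the distinct next characters among strings starting with "bub".
Characters that immediately follow "bub" among the stored strings: {b, u}.
That node has 2 child edges.

2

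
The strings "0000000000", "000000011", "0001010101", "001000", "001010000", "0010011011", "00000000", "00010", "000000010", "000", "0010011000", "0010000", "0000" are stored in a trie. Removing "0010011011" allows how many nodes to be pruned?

2

A node on "0010011011"'s path can go only if nothing else ends at it or branches off below it.
The suffix "11" (2 nodes) is used only by "0010011011"; the node for "00100110" still has the child "0", so pruning stops there.
Nodes removed: 2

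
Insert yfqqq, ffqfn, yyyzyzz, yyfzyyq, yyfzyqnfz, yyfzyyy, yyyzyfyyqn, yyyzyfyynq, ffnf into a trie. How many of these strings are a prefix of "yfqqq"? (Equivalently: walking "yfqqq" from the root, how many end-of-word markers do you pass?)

1

Traverse "yfqqq" character by character; count nodes along the way that are marked as word ends.
Prefixes of the query that are stored words: "yfqqq"
Count: 1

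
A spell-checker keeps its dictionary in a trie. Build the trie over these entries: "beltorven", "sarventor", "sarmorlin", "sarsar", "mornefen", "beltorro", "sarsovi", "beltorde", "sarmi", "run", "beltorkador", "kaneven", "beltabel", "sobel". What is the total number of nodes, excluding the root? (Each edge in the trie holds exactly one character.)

For each word, the new-node count is its length minus the longest prefix already in the trie:
  "beltorven" → 9 new (b, e, l, t, o, r, v, e, n)
  "sarventor" → 9 new (s, a, r, v, e, n, t, o, r)
  "sarmorlin" → prefix "sar" already present; 6 new (m, o, r, l, i, n)
  "sarsar" → prefix "sar" already present; 3 new (s, a, r)
  "mornefen" → 8 new (m, o, r, n, e, f, e, n)
  "beltorro" → prefix "beltor" already present; 2 new (r, o)
  "sarsovi" → prefix "sars" already present; 3 new (o, v, i)
  "beltorde" → prefix "beltor" already present; 2 new (d, e)
  "sarmi" → prefix "sarm" already present; 1 new (i)
  "run" → 3 new (r, u, n)
  "beltorkador" → prefix "beltor" already present; 5 new (k, a, d, o, r)
  "kaneven" → 7 new (k, a, n, e, v, e, n)
  "beltabel" → prefix "belt" already present; 4 new (a, b, e, l)
  "sobel" → prefix "s" already present; 4 new (o, b, e, l)
Total nodes = 9 + 9 + 6 + 3 + 8 + 2 + 3 + 2 + 1 + 3 + 5 + 7 + 4 + 4 = 66

66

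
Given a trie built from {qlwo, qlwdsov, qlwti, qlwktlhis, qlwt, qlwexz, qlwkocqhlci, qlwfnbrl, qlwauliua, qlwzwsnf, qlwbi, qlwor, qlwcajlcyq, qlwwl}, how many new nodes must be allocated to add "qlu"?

1

"ql" is already a path in the trie; the remaining "u" must be added.
Each of the 1 remaining characters creates one node.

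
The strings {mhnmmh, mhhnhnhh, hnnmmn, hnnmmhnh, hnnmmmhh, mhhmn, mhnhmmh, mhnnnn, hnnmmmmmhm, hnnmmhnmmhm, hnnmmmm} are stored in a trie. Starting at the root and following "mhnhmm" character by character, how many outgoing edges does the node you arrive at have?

1

Walk "mhnhmm" from the root, arriving at one node.
Distinct next characters after "mhnhmm": h.
That node has 1 child edge.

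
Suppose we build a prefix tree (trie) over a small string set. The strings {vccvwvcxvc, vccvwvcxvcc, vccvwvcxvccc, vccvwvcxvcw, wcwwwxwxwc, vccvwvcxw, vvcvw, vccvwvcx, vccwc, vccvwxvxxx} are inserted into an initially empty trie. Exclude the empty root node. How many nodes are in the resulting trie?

35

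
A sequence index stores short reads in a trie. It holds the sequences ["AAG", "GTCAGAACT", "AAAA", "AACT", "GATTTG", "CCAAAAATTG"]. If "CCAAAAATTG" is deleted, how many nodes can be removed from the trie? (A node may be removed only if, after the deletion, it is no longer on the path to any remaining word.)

Walk "CCAAAAATTG" from the leaf back toward the root, removing each node that no remaining word uses.
No other word shares any prefix with "CCAAAAATTG", so all 10 of its nodes go.
Nodes removed: 10

10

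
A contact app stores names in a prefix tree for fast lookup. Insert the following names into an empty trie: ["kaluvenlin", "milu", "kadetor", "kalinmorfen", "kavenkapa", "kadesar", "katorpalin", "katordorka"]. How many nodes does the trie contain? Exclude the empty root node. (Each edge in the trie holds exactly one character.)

50

Insert word by word; a character creates a node only if that edge doesn't already exist:
  "kaluvenlin" → 10 new (k, a, l, u, v, e, n, l, i, n)
  "milu" → 4 new (m, i, l, u)
  "kadetor" → prefix "ka" already present; 5 new (d, e, t, o, r)
  "kalinmorfen" → prefix "kal" already present; 8 new (i, n, m, o, r, f, e, n)
  "kavenkapa" → prefix "ka" already present; 7 new (v, e, n, k, a, p, a)
  "kadesar" → prefix "kade" already present; 3 new (s, a, r)
  "katorpalin" → prefix "ka" already present; 8 new (t, o, r, p, a, l, i, n)
  "katordorka" → prefix "kator" already present; 5 new (d, o, r, k, a)
Total nodes = 10 + 4 + 5 + 8 + 7 + 3 + 8 + 5 = 50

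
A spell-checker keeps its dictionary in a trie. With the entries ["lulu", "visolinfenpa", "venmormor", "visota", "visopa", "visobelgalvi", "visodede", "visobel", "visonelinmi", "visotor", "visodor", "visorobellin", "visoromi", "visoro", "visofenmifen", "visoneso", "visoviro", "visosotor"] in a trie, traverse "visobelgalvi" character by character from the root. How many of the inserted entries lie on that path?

Check each prefix of "visobelgalvi" against the stored set — each match is an end-marker on the path.
Prefixes of the query that are stored words: "visobel", "visobelgalvi"
Count: 2

2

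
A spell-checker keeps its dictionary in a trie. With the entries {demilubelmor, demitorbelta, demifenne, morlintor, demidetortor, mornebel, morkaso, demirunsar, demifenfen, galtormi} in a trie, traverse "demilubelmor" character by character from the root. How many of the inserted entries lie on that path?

1

Traverse "demilubelmor" character by character; count nodes along the way that are marked as word ends.
Prefixes of the query that are stored words: "demilubelmor"
Count: 1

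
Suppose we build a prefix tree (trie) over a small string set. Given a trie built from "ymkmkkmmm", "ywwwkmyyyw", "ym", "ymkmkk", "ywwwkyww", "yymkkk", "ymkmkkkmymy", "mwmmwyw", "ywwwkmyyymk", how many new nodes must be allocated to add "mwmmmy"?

"mwmm" is already a path in the trie; the remaining "my" must be added.
New nodes needed: |"mwmmmy"| − 4 = 6 − 4 = 2.

2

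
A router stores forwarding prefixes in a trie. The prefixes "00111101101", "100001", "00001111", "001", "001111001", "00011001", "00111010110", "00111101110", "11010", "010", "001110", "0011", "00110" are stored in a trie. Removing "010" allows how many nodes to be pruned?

After clearing the end-marker at "010", prune upward until reaching a node still needed by another word.
The suffix "10" (2 nodes) is used only by "010"; the node for "0" still has the child "0", so pruning stops there.
Nodes removed: 2

2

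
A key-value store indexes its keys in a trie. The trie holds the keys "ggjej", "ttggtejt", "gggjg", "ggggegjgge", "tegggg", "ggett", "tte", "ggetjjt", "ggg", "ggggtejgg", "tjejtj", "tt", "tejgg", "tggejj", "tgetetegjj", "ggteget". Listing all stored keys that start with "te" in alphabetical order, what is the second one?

tejgg

Filter for "te…" and sort: "tegggg", "tejgg"
The 2nd is tejgg.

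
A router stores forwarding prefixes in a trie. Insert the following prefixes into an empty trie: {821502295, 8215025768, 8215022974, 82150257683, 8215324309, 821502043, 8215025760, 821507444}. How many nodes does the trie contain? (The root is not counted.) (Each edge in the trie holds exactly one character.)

Insert word by word; a character creates a node only if that edge doesn't already exist:
  "821502295" → 9 new (8, 2, 1, 5, 0, 2, 2, 9, 5)
  "8215025768" → prefix "821502" already present; 4 new (5, 7, 6, 8)
  "8215022974" → prefix "82150229" already present; 2 new (7, 4)
  "82150257683" → prefix "8215025768" already present; 1 new (3)
  "8215324309" → prefix "8215" already present; 6 new (3, 2, 4, 3, 0, 9)
  "821502043" → prefix "821502" already present; 3 new (0, 4, 3)
  "8215025760" → prefix "821502576" already present; 1 new (0)
  "821507444" → prefix "82150" already present; 4 new (7, 4, 4, 4)
Total nodes = 9 + 4 + 2 + 1 + 6 + 3 + 1 + 4 = 30

30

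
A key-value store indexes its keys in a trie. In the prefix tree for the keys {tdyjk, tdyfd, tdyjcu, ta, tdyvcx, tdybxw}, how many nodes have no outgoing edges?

6

A leaf is a node with no children — equivalently, the end of a word that is not a proper prefix of any other stored word.
Those words: "ta", "tdybxw", "tdyfd", "tdyjcu", "tdyjk", "tdyvcx"
Leaf count: 6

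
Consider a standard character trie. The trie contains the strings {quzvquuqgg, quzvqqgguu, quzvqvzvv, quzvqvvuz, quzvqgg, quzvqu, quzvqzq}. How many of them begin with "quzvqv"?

2

Traverse to the node for "quzvqv", then collect every word in that subtree.
Matches: "quzvqvvuz", "quzvqvzvv"
Count: 2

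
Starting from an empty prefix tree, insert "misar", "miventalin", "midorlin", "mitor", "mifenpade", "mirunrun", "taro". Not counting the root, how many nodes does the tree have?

For each word, the new-node count is its length minus the longest prefix already in the trie:
  "misar" → 5 new (m, i, s, a, r)
  "miventalin" → prefix "mi" already present; 8 new (v, e, n, t, a, l, i, n)
  "midorlin" → prefix "mi" already present; 6 new (d, o, r, l, i, n)
  "mitor" → prefix "mi" already present; 3 new (t, o, r)
  "mifenpade" → prefix "mi" already present; 7 new (f, e, n, p, a, d, e)
  "mirunrun" → prefix "mi" already present; 6 new (r, u, n, r, u, n)
  "taro" → 4 new (t, a, r, o)
Total nodes = 5 + 8 + 6 + 3 + 7 + 6 + 4 = 39

39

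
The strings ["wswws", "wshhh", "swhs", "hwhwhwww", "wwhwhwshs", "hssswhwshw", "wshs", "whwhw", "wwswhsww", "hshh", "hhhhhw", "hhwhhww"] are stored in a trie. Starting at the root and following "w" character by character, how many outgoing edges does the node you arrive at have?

The children of the "w" node are the distinct next characters among strings starting with "w".
Characters that immediately follow "w" among the stored strings: {h, s, w}.
That node has 3 child edges.

3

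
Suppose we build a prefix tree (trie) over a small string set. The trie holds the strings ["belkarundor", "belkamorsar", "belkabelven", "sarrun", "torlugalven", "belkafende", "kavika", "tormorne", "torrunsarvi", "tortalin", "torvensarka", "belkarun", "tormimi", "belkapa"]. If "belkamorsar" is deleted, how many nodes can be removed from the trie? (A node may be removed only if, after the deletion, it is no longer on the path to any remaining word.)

6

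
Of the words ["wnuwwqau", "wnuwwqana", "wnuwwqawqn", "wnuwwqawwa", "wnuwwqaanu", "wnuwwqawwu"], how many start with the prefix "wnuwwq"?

Walk to "wnuwwq"; the words in its subtree are exactly those with that prefix.
Matches: "wnuwwqaanu", "wnuwwqana", "wnuwwqau", "wnuwwqawqn", "wnuwwqawwa", "wnuwwqawwu"
Count: 6

6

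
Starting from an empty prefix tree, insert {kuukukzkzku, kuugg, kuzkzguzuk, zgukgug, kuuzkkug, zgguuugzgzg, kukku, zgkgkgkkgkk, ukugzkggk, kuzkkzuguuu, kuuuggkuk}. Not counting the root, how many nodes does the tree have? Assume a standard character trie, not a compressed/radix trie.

Insert word by word; a character creates a node only if that edge doesn't already exist:
  "kuukukzkzku" → 11 new (k, u, u, k, u, k, z, k, z, k, u)
  "kuugg" → prefix "kuu" already present; 2 new (g, g)
  "kuzkzguzuk" → prefix "ku" already present; 8 new (z, k, z, g, u, z, u, k)
  "zgukgug" → 7 new (z, g, u, k, g, u, g)
  "kuuzkkug" → prefix "kuu" already present; 5 new (z, k, k, u, g)
  "zgguuugzgzg" → prefix "zg" already present; 9 new (g, u, u, u, g, z, g, z, g)
  "kukku" → prefix "ku" already present; 3 new (k, k, u)
  "zgkgkgkkgkk" → prefix "zg" already present; 9 new (k, g, k, g, k, k, g, k, k)
  "ukugzkggk" → 9 new (u, k, u, g, z, k, g, g, k)
  "kuzkkzuguuu" → prefix "kuzk" already present; 7 new (k, z, u, g, u, u, u)
  "kuuuggkuk" → prefix "kuu" already present; 6 new (u, g, g, k, u, k)
Total nodes = 11 + 2 + 8 + 7 + 5 + 9 + 3 + 9 + 9 + 7 + 6 = 76

76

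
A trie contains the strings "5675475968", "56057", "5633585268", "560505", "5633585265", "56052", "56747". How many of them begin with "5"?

Walk to "5"; the words in its subtree are exactly those with that prefix.
Words under "5": 560505, 56052, 56057, 5633585265, 5633585268, 56747, 5675475968
Count: 7

7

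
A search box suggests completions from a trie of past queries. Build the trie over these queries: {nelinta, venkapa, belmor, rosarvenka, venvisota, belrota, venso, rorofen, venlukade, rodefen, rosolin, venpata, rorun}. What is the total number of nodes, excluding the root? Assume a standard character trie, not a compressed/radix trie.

Trace insertions, counting only characters that open a new branch:
  "nelinta" → 7 new (n, e, l, i, n, t, a)
  "venkapa" → 7 new (v, e, n, k, a, p, a)
  "belmor" → 6 new (b, e, l, m, o, r)
  "rosarvenka" → 10 new (r, o, s, a, r, v, e, n, k, a)
  "venvisota" → prefix "ven" already present; 6 new (v, i, s, o, t, a)
  "belrota" → prefix "bel" already present; 4 new (r, o, t, a)
  "venso" → prefix "ven" already present; 2 new (s, o)
  "rorofen" → prefix "ro" already present; 5 new (r, o, f, e, n)
  "venlukade" → prefix "ven" already present; 6 new (l, u, k, a, d, e)
  "rodefen" → prefix "ro" already present; 5 new (d, e, f, e, n)
  "rosolin" → prefix "ros" already present; 4 new (o, l, i, n)
  "venpata" → prefix "ven" already present; 4 new (p, a, t, a)
  "rorun" → prefix "ror" already present; 2 new (u, n)
Total nodes = 7 + 7 + 6 + 10 + 6 + 4 + 2 + 5 + 6 + 5 + 4 + 4 + 2 = 68

68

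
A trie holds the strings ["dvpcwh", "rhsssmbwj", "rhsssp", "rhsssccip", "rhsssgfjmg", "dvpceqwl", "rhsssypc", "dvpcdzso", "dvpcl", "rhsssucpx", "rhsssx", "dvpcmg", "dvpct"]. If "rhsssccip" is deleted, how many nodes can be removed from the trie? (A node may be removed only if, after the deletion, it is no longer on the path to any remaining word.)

4

After clearing the end-marker at "rhsssccip", prune upward until reaching a node still needed by another word.
The suffix "ccip" (4 nodes) is used only by "rhsssccip"; the node for "rhsss" still has the child "m", so pruning stops there.
Nodes removed: 4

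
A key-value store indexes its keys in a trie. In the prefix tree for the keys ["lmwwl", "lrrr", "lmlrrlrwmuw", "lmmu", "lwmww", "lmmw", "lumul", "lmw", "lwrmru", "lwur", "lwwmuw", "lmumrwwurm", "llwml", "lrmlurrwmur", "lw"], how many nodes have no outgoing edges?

A leaf is a node with no children — equivalently, the end of a word that is not a proper prefix of any other stored word.
Those words: "llwml", "lmlrrlrwmuw", "lmmu", "lmmw", "lmumrwwurm", "lmwwl", "lrmlurrwmur", "lrrr", "lumul", "lwmww", "lwrmru", "lwur", "lwwmuw"
Leaf count: 13

13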